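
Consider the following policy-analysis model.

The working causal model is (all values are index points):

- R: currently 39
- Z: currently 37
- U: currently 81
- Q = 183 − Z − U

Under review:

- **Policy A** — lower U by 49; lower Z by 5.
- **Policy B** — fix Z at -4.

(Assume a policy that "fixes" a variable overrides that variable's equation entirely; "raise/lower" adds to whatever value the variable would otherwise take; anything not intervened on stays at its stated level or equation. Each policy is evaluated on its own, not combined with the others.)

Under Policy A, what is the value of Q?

Policy A (U − 49, Z − 5):
  Z = 37 − 5 = 32
  U = 81 − 49 = 32
  Q = 183 − 32 − 32 = 119

119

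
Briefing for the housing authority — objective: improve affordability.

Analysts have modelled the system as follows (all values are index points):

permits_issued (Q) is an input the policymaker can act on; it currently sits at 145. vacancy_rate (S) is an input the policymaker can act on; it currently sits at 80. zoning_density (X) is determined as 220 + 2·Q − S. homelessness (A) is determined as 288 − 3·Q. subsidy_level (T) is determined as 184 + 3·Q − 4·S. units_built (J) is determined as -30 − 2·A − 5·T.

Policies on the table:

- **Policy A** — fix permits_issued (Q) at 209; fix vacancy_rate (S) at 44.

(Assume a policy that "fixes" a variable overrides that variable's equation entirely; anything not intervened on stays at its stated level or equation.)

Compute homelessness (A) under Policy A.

Policy A (Q := 209, S := 44):
  Q = 209
  A = 288 − 3·209 = -339

-339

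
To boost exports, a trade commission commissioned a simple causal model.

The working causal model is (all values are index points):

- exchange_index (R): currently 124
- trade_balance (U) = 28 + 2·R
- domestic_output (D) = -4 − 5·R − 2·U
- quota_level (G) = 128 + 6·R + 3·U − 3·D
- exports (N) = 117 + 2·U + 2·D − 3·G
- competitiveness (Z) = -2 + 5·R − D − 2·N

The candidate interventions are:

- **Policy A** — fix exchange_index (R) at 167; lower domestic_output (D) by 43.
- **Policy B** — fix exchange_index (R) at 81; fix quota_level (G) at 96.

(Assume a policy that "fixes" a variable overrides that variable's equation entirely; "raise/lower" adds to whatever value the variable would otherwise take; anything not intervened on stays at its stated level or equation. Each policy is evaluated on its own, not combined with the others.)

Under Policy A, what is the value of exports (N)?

-23473

Policy A (R := 167, D − 43):
  R = 167
  U = 28 + 2·167 = 362
  D = -4 − 5·167 − 2·362 (−43 from intervention) = -1606
  G = 128 + 6·167 + 3·362 − 3·(-1606) = 7034
  N = 117 + 2·362 + 2·(-1606) − 3·7034 = -23473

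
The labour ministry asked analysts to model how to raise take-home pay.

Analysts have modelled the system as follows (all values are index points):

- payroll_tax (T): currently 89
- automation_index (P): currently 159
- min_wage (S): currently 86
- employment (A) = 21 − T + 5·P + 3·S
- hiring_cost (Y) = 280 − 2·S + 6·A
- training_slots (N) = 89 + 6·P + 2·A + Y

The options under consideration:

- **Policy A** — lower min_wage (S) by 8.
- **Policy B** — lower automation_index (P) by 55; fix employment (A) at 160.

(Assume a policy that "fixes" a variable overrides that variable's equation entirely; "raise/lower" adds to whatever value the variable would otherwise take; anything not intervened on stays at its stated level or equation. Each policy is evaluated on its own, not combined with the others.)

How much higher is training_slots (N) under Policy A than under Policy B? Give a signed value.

Policy A (S − 8):
  T = 89
  P = 159
  S = 86 − 8 = 78
  A = 21 − 89 + 5·159 + 3·78 = 961
  Y = 280 − 2·78 + 6·961 = 5890
  N = 89 + 6·159 + 2·961 + 5890 = 8855
Policy B (P − 55, A := 160):
  T = 89
  P = 159 − 55 = 104
  S = 86
  A = 160
  Y = 280 − 2·86 + 6·160 = 1068
  N = 89 + 6·104 + 2·160 + 1068 = 2101
N: 8855 − 2101 = 6754

6754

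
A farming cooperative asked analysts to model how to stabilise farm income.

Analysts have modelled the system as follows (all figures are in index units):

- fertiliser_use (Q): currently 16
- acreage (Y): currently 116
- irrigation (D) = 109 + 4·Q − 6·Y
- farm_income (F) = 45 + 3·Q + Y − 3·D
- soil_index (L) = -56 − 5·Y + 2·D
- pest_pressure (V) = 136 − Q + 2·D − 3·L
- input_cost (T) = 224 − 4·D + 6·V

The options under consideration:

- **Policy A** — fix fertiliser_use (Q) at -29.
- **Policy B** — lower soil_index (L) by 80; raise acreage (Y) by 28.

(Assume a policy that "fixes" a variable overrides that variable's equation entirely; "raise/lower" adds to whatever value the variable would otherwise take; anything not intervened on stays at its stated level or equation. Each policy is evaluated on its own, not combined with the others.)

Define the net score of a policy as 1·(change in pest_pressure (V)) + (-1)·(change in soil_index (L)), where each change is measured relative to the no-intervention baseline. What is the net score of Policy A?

1125

Baseline:
  Q = 16
  Y = 116
  D = 109 + 4·16 − 6·116 = -523
  L = -56 − 5·116 + 2·(-523) = -1682
  V = 136 − 16 + 2·(-523) − 3·(-1682) = 4120
Policy A (Q := -29):
  Q = -29
  Y = 116
  D = 109 + 4·(-29) − 6·116 = -703
  L = -56 − 5·116 + 2·(-703) = -2042
  V = 136 − (-29) + 2·(-703) − 3·(-2042) = 4885
ΔV = 4885 − 4120 = 765; ΔL = -2042 − (-1682) = -360
Score = 1·765 + (-1)·(-360) = 1125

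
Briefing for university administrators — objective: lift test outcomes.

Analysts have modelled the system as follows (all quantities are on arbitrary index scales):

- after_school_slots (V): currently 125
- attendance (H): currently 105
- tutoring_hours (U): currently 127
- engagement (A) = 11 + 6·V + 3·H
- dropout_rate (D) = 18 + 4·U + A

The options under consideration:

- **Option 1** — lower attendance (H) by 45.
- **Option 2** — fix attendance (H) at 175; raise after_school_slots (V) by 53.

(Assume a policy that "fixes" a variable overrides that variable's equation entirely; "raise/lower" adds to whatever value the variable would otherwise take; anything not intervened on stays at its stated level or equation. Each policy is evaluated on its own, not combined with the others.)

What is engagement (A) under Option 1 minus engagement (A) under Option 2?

Option 1 (H − 45):
  V = 125
  H = 105 − 45 = 60
  A = 11 + 6·125 + 3·60 = 941
Option 2 (H := 175, V + 53):
  V = 125 + 53 = 178
  H = 175
  A = 11 + 6·178 + 3·175 = 1604
A: 941 − 1604 = -663

-663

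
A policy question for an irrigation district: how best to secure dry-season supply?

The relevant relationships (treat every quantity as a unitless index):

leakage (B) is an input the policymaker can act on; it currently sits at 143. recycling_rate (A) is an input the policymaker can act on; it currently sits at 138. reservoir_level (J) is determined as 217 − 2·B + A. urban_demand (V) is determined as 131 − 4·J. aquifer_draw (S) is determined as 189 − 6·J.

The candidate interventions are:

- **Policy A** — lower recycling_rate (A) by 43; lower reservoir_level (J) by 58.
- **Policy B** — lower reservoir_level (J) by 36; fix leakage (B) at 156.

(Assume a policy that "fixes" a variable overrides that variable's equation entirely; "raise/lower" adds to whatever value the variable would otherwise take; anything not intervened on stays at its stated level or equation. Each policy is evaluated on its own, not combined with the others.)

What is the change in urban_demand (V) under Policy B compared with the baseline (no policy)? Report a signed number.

Baseline:
  B = 143
  A = 138
  J = 217 − 2·143 + 138 = 69
  V = 131 − 4·69 = -145
Policy B (J − 36, B := 156):
  B = 156
  A = 138
  J = 217 − 2·156 + 138 (−36 from intervention) = 7
  V = 131 − 4·7 = 103
Change in V: 103 − (-145) = 248

248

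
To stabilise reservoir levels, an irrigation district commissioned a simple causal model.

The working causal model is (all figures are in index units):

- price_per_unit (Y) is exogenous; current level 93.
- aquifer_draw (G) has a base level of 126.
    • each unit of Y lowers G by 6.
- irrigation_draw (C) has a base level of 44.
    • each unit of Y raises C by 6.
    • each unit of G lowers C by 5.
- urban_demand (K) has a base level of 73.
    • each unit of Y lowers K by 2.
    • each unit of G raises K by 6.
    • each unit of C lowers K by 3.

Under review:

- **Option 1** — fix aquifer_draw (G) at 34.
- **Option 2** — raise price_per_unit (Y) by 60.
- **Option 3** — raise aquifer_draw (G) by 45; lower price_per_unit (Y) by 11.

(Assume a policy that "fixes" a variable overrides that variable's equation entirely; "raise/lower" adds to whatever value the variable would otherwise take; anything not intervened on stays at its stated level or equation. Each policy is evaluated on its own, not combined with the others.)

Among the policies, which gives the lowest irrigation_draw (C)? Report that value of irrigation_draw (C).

Option 1 (G := 34):
  Y = 93
  G = 34
  C = 44 + 6·93 − 5·34 = 432
Option 2 (Y + 60):
  Y = 93 + 60 = 153
  G = 126 − 6·153 = -792
  C = 44 + 6·153 − 5·(-792) = 4922
Option 3 (G + 45, Y − 11):
  Y = 93 − 11 = 82
  G = 126 − 6·82 (+45 from intervention) = -321
  C = 44 + 6·82 − 5·(-321) = 2141
Comparing — Option 1: C=432, Option 2: C=4922, Option 3: C=2141. Lowest is 432 (Option 1).

432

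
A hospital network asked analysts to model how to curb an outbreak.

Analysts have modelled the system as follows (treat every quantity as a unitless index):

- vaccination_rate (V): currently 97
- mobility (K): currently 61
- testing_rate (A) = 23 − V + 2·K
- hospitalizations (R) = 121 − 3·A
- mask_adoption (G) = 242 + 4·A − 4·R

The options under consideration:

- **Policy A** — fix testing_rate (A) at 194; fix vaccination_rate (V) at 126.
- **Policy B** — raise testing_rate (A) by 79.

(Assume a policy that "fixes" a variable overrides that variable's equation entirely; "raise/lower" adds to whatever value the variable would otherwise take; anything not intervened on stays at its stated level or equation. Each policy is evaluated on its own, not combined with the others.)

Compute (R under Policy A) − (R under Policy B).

-201

Policy A (A := 194, V := 126):
  V = 126
  K = 61
  A = 194
  R = 121 − 3·194 = -461
Policy B (A + 79):
  V = 97
  K = 61
  A = 23 − 97 + 2·61 (+79 from intervention) = 127
  R = 121 − 3·127 = -260
R: -461 − (-260) = -201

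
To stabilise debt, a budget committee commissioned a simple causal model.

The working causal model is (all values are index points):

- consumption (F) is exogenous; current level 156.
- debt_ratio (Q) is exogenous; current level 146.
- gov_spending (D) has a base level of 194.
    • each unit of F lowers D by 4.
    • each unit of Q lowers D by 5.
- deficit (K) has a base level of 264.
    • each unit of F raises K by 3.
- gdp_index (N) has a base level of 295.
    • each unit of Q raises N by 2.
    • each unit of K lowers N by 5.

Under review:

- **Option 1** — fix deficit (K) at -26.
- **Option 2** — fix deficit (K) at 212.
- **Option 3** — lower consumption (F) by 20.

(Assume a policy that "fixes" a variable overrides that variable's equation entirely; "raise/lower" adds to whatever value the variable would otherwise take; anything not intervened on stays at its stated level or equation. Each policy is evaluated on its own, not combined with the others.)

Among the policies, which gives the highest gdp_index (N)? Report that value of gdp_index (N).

Option 1 (K := -26):
  F = 156
  Q = 146
  K = -26
  N = 295 + 2·146 − 5·(-26) = 717
Option 2 (K := 212):
  F = 156
  Q = 146
  K = 212
  N = 295 + 2·146 − 5·212 = -473
Option 3 (F − 20):
  F = 156 − 20 = 136
  Q = 146
  K = 264 + 3·136 = 672
  N = 295 + 2·146 − 5·672 = -2773
Comparing — Option 1: N=717, Option 2: N=-473, Option 3: N=-2773. Highest is 717 (Option 1).

717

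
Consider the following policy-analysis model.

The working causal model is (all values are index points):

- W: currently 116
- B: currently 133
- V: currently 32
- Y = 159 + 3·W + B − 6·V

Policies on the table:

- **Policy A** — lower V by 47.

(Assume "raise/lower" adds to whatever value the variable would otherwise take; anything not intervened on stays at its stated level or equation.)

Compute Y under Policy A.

Policy A (V − 47):
  W = 116
  B = 133
  V = 32 − 47 = -15
  Y = 159 + 3·116 + 133 − 6·(-15) = 730

730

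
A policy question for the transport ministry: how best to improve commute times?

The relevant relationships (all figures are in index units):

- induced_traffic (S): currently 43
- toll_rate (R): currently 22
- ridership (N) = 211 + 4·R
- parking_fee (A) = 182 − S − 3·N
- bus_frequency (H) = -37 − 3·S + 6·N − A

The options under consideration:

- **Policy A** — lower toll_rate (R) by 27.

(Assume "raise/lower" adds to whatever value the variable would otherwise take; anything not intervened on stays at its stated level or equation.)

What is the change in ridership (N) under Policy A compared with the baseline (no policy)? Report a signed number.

-108

Baseline:
  R = 22
  N = 211 + 4·22 = 299
Policy A (R − 27):
  R = 22 − 27 = -5
  N = 211 + 4·(-5) = 191
Change in N: 191 − 299 = -108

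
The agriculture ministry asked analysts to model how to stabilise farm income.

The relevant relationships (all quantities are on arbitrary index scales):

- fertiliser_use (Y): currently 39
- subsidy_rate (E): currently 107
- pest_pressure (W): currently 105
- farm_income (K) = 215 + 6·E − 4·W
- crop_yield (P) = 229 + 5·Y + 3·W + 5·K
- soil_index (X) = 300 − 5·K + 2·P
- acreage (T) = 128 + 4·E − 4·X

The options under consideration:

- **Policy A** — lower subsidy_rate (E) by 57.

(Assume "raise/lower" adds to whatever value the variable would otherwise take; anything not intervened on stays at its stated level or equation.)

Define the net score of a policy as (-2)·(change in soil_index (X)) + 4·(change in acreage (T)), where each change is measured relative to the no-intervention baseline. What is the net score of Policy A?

29868

Baseline:
  Y = 39
  E = 107
  W = 105
  K = 215 + 6·107 − 4·105 = 437
  P = 229 + 5·39 + 3·105 + 5·437 = 2924
  X = 300 − 5·437 + 2·2924 = 3963
  T = 128 + 4·107 − 4·3963 = -15296
Policy A (E − 57):
  Y = 39
  E = 107 − 57 = 50
  W = 105
  K = 215 + 6·50 − 4·105 = 95
  P = 229 + 5·39 + 3·105 + 5·95 = 1214
  X = 300 − 5·95 + 2·1214 = 2253
  T = 128 + 4·50 − 4·2253 = -8684
ΔX = 2253 − 3963 = -1710; ΔT = -8684 − (-15296) = 6612
Score = (-2)·(-1710) + 4·6612 = 29868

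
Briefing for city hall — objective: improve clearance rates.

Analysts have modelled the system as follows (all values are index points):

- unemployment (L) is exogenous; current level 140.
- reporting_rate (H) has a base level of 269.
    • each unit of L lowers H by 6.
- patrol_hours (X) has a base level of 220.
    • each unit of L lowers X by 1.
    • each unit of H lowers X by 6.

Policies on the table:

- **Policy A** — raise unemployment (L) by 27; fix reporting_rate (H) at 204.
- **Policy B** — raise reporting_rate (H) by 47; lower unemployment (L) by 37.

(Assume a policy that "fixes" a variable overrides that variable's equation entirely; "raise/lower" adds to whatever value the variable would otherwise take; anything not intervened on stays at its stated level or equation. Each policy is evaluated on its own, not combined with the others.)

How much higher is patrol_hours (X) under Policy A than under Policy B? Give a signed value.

Policy A (L + 27, H := 204):
  L = 140 + 27 = 167
  H = 204
  X = 220 − 167 − 6·204 = -1171
Policy B (H + 47, L − 37):
  L = 140 − 37 = 103
  H = 269 − 6·103 (+47 from intervention) = -302
  X = 220 − 103 − 6·(-302) = 1929
X: -1171 − 1929 = -3100

-3100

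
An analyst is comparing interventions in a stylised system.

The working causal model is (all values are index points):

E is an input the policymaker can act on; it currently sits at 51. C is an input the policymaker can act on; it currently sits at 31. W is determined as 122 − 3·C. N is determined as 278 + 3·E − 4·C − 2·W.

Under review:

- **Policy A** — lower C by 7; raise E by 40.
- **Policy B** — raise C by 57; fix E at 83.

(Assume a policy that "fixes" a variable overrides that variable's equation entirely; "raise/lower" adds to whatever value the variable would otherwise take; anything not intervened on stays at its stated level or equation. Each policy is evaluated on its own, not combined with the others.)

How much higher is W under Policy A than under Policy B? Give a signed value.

192

Policy A (C − 7, E + 40):
  C = 31 − 7 = 24
  W = 122 − 3·24 = 50
Policy B (C + 57, E := 83):
  C = 31 + 57 = 88
  W = 122 − 3·88 = -142
W: 50 − (-142) = 192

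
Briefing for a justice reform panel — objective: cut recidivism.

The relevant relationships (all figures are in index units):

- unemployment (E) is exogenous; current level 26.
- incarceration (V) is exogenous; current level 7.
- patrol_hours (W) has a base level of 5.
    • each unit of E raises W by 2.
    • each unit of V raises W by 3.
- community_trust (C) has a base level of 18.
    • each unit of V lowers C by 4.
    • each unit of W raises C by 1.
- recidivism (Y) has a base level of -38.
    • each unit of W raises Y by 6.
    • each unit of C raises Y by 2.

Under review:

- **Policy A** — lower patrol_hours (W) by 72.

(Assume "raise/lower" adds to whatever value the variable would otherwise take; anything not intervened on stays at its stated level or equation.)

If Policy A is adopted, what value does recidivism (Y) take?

Policy A (W − 72):
  E = 26
  V = 7
  W = 5 + 2·26 + 3·7 (−72 from intervention) = 6
  C = 18 − 4·7 + 6 = -4
  Y = -38 + 6·6 + 2·(-4) = -10

-10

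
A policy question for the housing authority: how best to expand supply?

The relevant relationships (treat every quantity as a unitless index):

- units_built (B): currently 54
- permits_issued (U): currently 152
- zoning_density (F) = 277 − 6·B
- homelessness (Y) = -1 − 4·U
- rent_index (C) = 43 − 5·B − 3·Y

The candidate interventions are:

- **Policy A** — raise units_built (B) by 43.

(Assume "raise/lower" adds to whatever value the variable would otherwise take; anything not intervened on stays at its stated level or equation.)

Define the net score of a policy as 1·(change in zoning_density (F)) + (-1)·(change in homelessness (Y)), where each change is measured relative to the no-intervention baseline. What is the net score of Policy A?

Baseline:
  B = 54
  U = 152
  F = 277 − 6·54 = -47
  Y = -1 − 4·152 = -609
Policy A (B + 43):
  B = 54 + 43 = 97
  U = 152
  F = 277 − 6·97 = -305
  Y = -1 − 4·152 = -609
ΔF = -305 − (-47) = -258; ΔY = -609 − (-609) = 0
Score = 1·(-258) + (-1)·0 = -258

-258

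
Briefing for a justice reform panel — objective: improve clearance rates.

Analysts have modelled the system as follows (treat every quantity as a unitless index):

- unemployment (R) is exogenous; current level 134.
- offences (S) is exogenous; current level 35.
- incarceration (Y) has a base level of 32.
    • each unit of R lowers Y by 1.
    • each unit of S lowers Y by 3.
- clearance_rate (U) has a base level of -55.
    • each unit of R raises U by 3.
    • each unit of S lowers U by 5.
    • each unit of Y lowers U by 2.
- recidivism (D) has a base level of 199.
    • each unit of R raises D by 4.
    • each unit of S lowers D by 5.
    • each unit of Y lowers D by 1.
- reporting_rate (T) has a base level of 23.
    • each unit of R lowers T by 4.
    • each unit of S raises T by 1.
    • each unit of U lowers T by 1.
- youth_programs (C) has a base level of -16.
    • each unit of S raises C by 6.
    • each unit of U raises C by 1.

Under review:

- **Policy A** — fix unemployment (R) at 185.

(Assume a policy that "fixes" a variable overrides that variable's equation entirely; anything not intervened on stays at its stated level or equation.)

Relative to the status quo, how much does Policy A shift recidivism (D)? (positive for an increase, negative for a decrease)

255

Baseline:
  R = 134
  S = 35
  Y = 32 − 134 − 3·35 = -207
  D = 199 + 4·134 − 5·35 − (-207) = 767
Policy A (R := 185):
  R = 185
  S = 35
  Y = 32 − 185 − 3·35 = -258
  D = 199 + 4·185 − 5·35 − (-258) = 1022
Change in D: 1022 − 767 = 255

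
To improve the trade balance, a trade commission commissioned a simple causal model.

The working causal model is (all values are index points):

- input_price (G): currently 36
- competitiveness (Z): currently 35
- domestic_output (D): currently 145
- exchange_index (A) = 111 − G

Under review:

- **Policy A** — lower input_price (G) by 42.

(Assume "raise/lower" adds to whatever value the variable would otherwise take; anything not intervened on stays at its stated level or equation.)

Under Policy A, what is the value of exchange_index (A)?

Policy A (G − 42):
  G = 36 − 42 = -6
  A = 111 − (-6) = 117

117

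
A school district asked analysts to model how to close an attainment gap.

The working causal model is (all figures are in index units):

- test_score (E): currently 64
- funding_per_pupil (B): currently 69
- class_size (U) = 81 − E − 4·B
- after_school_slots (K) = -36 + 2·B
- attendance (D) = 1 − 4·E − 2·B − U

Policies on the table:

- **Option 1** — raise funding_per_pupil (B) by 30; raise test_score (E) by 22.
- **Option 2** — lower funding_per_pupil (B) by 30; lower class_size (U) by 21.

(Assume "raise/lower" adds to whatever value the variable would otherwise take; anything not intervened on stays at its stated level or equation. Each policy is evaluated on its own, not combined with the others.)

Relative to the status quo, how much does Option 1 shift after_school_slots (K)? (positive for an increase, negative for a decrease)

60

Baseline:
  B = 69
  K = -36 + 2·69 = 102
Option 1 (B + 30, E + 22):
  B = 69 + 30 = 99
  K = -36 + 2·99 = 162
Change in K: 162 − 102 = 60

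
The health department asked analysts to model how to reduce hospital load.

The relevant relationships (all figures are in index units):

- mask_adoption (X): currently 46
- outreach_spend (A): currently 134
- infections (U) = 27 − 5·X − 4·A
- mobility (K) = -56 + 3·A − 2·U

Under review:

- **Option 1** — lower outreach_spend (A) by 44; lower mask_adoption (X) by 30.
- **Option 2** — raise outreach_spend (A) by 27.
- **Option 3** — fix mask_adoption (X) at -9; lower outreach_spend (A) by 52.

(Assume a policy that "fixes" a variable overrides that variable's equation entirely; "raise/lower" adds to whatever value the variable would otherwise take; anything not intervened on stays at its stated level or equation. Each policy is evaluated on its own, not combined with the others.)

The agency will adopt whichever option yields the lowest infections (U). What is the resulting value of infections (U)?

-847

Option 1 (A − 44, X − 30):
  X = 46 − 30 = 16
  A = 134 − 44 = 90
  U = 27 − 5·16 − 4·90 = -413
Option 2 (A + 27):
  X = 46
  A = 134 + 27 = 161
  U = 27 − 5·46 − 4·161 = -847
Option 3 (X := -9, A − 52):
  X = -9
  A = 134 − 52 = 82
  U = 27 − 5·(-9) − 4·82 = -256
Comparing — Option 1: U=-413, Option 2: U=-847, Option 3: U=-256. Lowest is -847 (Option 2).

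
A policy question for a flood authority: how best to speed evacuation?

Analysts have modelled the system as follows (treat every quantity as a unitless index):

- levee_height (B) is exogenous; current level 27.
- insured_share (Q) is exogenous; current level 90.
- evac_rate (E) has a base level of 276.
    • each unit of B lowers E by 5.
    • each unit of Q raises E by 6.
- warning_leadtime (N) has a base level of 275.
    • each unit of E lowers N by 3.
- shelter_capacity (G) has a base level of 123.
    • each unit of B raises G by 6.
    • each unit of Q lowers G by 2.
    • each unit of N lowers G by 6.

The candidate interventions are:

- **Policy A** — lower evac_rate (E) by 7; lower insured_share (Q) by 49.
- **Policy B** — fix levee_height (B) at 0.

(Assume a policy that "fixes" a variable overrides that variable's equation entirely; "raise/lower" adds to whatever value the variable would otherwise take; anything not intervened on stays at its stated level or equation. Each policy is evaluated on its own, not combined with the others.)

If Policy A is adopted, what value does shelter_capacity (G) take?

5393

Policy A (E − 7, Q − 49):
  B = 27
  Q = 90 − 49 = 41
  E = 276 − 5·27 + 6·41 (−7 from intervention) = 380
  N = 275 − 3·380 = -865
  G = 123 + 6·27 − 2·41 − 6·(-865) = 5393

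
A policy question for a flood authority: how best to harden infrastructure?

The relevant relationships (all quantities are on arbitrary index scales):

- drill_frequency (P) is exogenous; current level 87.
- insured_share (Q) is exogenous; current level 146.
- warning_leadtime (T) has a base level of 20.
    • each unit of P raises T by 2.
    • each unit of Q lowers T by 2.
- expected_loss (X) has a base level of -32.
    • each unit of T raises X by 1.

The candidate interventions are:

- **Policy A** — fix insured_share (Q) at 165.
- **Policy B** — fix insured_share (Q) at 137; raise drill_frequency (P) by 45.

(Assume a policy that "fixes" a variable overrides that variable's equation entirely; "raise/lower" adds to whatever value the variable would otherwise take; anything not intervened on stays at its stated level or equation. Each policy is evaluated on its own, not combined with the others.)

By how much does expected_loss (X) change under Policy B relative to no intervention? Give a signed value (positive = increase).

108

Baseline:
  P = 87
  Q = 146
  T = 20 + 2·87 − 2·146 = -98
  X = -32 + (-98) = -130
Policy B (Q := 137, P + 45):
  P = 87 + 45 = 132
  Q = 137
  T = 20 + 2·132 − 2·137 = 10
  X = -32 + 10 = -22
Change in X: -22 − (-130) = 108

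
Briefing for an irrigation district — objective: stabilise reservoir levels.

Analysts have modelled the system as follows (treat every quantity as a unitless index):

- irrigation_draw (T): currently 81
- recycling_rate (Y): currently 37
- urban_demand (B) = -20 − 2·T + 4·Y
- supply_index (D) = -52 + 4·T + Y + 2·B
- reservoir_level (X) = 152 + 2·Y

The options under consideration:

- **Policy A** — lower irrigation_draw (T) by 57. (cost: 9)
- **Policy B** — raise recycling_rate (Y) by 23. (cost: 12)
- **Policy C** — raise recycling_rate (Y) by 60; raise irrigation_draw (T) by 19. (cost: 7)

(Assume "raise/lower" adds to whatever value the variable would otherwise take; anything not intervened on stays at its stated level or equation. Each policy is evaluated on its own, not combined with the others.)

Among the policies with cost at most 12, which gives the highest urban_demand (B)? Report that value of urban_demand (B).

Policy A (T − 57):
  T = 81 − 57 = 24
  Y = 37
  B = -20 − 2·24 + 4·37 = 80
Policy B (Y + 23):
  T = 81
  Y = 37 + 23 = 60
  B = -20 − 2·81 + 4·60 = 58
Policy C (Y + 60, T + 19):
  T = 81 + 19 = 100
  Y = 37 + 60 = 97
  B = -20 − 2·100 + 4·97 = 168
Comparing — Policy A: B=80, Policy B: B=58, Policy C: B=168. Highest is 168 (Policy C).

168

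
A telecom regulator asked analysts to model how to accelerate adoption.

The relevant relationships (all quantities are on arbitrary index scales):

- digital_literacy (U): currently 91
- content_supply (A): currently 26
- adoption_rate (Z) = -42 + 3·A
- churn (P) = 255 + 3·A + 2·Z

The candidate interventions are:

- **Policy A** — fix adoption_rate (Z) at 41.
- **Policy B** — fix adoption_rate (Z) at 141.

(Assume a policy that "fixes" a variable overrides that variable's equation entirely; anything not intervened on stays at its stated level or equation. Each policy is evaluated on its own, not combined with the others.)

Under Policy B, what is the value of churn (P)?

Policy B (Z := 141):
  A = 26
  Z = 141
  P = 255 + 3·26 + 2·141 = 615

615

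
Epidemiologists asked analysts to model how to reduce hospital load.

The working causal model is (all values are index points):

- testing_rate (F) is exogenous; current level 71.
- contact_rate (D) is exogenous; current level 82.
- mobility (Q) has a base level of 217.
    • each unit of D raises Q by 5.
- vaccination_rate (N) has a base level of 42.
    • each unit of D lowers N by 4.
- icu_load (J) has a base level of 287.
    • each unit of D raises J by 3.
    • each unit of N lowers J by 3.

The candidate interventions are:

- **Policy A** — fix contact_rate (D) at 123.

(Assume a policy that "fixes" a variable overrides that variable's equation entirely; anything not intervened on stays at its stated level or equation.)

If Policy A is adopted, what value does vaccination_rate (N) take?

Policy A (D := 123):
  D = 123
  N = 42 − 4·123 = -450

-450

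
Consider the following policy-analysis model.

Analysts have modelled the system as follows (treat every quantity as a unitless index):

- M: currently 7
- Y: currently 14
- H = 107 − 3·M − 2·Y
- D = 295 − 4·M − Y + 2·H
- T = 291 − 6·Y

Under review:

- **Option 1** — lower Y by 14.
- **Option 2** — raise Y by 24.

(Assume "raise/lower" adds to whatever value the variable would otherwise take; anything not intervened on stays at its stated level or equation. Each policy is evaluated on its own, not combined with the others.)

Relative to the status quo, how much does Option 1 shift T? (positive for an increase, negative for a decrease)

Baseline:
  Y = 14
  T = 291 − 6·14 = 207
Option 1 (Y − 14):
  Y = 14 − 14 = 0
  T = 291 − 6·0 = 291
Change in T: 291 − 207 = 84

84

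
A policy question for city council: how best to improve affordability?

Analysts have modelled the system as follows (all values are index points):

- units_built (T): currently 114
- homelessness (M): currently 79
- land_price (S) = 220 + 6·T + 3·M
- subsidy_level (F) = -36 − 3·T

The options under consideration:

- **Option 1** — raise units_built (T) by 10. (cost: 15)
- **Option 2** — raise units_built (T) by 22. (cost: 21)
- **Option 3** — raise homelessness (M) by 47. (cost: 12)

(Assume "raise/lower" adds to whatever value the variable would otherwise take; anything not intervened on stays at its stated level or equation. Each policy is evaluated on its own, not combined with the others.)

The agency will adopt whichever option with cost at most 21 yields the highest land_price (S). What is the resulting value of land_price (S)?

Option 1 (T + 10):
  T = 114 + 10 = 124
  M = 79
  S = 220 + 6·124 + 3·79 = 1201
Option 2 (T + 22):
  T = 114 + 22 = 136
  M = 79
  S = 220 + 6·136 + 3·79 = 1273
Option 3 (M + 47):
  T = 114
  M = 79 + 47 = 126
  S = 220 + 6·114 + 3·126 = 1282
Comparing — Option 1: S=1201, Option 2: S=1273, Option 3: S=1282. Highest is 1282 (Option 3).

1282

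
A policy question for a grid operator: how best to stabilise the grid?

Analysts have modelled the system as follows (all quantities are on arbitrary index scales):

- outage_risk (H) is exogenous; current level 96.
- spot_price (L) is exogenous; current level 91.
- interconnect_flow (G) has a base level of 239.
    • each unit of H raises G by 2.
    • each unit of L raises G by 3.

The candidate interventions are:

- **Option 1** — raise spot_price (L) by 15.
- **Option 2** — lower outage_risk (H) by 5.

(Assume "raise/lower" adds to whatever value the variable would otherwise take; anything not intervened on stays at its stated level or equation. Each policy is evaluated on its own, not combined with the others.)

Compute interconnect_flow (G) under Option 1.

Option 1 (L + 15):
  H = 96
  L = 91 + 15 = 106
  G = 239 + 2·96 + 3·106 = 749

749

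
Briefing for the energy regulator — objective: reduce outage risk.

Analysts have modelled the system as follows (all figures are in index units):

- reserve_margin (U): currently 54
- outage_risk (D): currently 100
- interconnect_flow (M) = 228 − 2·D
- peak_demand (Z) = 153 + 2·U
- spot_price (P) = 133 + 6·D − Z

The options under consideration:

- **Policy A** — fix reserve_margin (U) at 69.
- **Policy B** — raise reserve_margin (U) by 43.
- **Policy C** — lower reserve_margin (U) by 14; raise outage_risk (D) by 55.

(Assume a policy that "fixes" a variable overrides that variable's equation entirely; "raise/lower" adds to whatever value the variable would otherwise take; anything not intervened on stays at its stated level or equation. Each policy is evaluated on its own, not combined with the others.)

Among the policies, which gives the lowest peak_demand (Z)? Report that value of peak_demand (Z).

233

Policy A (U := 69):
  U = 69
  Z = 153 + 2·69 = 291
Policy B (U + 43):
  U = 54 + 43 = 97
  Z = 153 + 2·97 = 347
Policy C (U − 14, D + 55):
  U = 54 − 14 = 40
  Z = 153 + 2·40 = 233
Comparing — Policy A: Z=291, Policy B: Z=347, Policy C: Z=233. Lowest is 233 (Policy C).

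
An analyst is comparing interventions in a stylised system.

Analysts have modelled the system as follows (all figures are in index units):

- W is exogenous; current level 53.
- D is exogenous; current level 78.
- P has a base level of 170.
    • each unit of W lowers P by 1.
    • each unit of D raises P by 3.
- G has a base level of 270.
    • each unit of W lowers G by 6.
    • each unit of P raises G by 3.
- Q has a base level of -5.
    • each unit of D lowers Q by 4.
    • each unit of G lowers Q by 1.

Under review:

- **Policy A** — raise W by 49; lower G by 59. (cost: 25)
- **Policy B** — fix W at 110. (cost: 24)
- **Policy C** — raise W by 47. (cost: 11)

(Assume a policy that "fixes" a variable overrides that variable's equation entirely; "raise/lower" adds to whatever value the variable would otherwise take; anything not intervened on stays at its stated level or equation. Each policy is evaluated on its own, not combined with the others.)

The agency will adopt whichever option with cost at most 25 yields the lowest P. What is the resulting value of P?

Policy A (W + 49, G − 59):
  W = 53 + 49 = 102
  D = 78
  P = 170 − 102 + 3·78 = 302
Policy B (W := 110):
  W = 110
  D = 78
  P = 170 − 110 + 3·78 = 294
Policy C (W + 47):
  W = 53 + 47 = 100
  D = 78
  P = 170 − 100 + 3·78 = 304
Comparing — Policy A: P=302, Policy B: P=294, Policy C: P=304. Lowest is 294 (Policy B).

294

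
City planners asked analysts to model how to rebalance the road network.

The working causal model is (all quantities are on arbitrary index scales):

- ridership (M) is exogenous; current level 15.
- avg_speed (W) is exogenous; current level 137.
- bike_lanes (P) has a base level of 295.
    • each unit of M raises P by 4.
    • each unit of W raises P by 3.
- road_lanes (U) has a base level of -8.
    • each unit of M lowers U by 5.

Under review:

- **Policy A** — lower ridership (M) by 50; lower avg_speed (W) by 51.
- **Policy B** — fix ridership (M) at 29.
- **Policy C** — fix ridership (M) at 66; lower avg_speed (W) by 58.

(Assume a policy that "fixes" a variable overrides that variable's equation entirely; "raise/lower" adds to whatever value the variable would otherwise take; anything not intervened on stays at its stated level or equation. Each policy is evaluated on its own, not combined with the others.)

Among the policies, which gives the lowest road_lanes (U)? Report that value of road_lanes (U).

Policy A (M − 50, W − 51):
  M = 15 − 50 = -35
  U = -8 − 5·(-35) = 167
Policy B (M := 29):
  M = 29
  U = -8 − 5·29 = -153
Policy C (M := 66, W − 58):
  M = 66
  U = -8 − 5·66 = -338
Comparing — Policy A: U=167, Policy B: U=-153, Policy C: U=-338. Lowest is -338 (Policy C).

-338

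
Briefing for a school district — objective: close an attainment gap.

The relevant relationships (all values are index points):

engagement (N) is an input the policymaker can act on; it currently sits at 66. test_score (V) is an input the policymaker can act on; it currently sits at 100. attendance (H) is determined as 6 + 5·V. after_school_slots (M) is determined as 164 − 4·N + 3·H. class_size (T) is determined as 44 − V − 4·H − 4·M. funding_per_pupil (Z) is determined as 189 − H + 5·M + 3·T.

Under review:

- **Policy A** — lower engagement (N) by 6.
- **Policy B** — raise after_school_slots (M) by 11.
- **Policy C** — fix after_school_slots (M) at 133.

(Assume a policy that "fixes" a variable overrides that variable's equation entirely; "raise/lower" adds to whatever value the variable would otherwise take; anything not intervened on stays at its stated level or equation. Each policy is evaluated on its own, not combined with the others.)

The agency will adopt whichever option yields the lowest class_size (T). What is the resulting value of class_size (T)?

Policy A (N − 6):
  N = 66 − 6 = 60
  V = 100
  H = 6 + 5·100 = 506
  M = 164 − 4·60 + 3·506 = 1442
  T = 44 − 100 − 4·506 − 4·1442 = -7848
Policy B (M + 11):
  N = 66
  V = 100
  H = 6 + 5·100 = 506
  M = 164 − 4·66 + 3·506 (+11 from intervention) = 1429
  T = 44 − 100 − 4·506 − 4·1429 = -7796
Policy C (M := 133):
  N = 66
  V = 100
  H = 6 + 5·100 = 506
  M = 133
  T = 44 − 100 − 4·506 − 4·133 = -2612
Comparing — Policy A: T=-7848, Policy B: T=-7796, Policy C: T=-2612. Lowest is -7848 (Policy A).

-7848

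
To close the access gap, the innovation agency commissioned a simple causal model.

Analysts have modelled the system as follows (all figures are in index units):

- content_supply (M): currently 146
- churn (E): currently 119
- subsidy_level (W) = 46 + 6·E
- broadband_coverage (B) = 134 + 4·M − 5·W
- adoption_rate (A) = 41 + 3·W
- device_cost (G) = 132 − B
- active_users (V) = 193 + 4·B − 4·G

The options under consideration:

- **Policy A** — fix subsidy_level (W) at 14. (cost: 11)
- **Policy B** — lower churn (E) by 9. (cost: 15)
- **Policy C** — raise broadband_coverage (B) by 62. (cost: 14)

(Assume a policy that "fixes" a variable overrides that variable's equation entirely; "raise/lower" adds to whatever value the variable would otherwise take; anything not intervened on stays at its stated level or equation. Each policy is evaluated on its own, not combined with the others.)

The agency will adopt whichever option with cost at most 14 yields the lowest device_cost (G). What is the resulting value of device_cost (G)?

Policy A (W := 14):
  M = 146
  E = 119
  W = 14
  B = 134 + 4·146 − 5·14 = 648
  G = 132 − 648 = -516
Policy C (B + 62):
  M = 146
  E = 119
  W = 46 + 6·119 = 760
  B = 134 + 4·146 − 5·760 (+62 from intervention) = -3020
  G = 132 − (-3020) = 3152
Comparing — Policy A: G=-516, Policy C: G=3152. Lowest is -516 (Policy A).

-516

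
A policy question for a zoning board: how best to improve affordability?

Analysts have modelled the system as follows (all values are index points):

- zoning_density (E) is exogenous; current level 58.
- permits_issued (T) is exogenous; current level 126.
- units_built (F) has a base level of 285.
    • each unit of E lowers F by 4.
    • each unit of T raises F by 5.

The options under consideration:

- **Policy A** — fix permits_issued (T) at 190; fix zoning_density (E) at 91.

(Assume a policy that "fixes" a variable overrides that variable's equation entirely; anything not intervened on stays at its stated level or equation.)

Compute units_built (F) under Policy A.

Policy A (T := 190, E := 91):
  E = 91
  T = 190
  F = 285 − 4·91 + 5·190 = 871

871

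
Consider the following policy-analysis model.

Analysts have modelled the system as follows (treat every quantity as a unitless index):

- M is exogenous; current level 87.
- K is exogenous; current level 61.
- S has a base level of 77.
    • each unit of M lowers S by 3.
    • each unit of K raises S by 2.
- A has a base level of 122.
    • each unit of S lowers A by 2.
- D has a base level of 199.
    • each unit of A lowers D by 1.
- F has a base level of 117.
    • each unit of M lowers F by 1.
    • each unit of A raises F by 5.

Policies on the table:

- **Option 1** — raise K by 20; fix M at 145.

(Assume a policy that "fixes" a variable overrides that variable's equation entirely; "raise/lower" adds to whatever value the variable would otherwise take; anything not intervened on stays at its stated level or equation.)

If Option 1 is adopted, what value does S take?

Option 1 (K + 20, M := 145):
  M = 145
  K = 61 + 20 = 81
  S = 77 − 3·145 + 2·81 = -196

-196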